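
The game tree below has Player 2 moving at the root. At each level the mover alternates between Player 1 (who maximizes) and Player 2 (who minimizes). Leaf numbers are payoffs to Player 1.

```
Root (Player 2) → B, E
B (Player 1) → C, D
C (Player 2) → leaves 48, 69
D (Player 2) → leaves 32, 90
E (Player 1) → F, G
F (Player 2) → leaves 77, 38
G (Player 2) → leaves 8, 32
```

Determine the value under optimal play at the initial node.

38

C (Player 2): min(48, 69) = 48
D (Player 2): min(32, 90) = 32
B (Player 1): max(48, 32) = 48
F (Player 2): min(77, 38) = 38
G (Player 2): min(8, 32) = 8
E (Player 1): max(38, 8) = 38
Root (Player 2): min(48, 38) = 38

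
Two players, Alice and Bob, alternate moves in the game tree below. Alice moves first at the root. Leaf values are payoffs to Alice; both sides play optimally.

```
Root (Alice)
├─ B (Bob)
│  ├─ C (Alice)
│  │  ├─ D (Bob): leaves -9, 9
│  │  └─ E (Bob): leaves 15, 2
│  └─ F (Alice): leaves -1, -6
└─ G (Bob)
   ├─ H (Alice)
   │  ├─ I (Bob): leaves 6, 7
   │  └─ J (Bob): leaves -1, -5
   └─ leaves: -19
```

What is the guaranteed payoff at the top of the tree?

-1

D (Bob): min(-9, 9) = -9
E (Bob): min(15, 2) = 2
C (Alice): max(-9, 2) = 2
F (Alice): max(-1, -6) = -1
B (Bob): min(2, -1) = -1
I (Bob): min(6, 7) = 6
J (Bob): min(-1, -5) = -5
H (Alice): max(6, -5) = 6
G (Bob): min(6, -19) = -19
Root (Alice): max(-1, -19) = -1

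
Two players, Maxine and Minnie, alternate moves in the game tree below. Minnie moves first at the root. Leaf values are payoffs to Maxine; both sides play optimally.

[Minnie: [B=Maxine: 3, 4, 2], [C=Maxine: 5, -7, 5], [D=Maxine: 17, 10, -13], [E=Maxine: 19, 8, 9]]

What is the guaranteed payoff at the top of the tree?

4

B (Maxine): max(3, 4, 2) = 4
C (Maxine): max(5, -7, 5) = 5
D (Maxine): max(17, 10, -13) = 17
E (Maxine): max(19, 8, 9) = 19
Root (Minnie): min(4, 5, 17, 19) = 4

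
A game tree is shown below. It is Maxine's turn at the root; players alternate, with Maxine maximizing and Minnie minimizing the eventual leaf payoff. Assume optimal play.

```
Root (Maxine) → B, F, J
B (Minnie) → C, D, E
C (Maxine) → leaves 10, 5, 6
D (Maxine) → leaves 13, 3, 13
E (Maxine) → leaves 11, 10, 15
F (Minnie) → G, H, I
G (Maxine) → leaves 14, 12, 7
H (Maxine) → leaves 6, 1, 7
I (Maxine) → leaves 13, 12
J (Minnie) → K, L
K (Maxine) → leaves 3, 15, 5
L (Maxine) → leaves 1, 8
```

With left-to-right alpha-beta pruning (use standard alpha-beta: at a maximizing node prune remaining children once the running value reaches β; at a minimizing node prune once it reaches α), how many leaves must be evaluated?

C [α=-∞,β=+∞]: v=10
D [α=-∞,β=10]: v=13 after child 1 ≥ β → β-cutoff, skip 2
E [α=-∞,β=10]: v=11 after child 1 ≥ β → β-cutoff, skip 2
B [α=-∞,β=+∞]: v=10
G [α=10,β=+∞]: v=14
H [α=10,β=14]: v=7
F [α=10,β=+∞]: v=7 after child 2 ≤ α → α-cutoff, skip 1
K [α=10,β=+∞]: v=15
L [α=10,β=15]: v=8
J [α=10,β=+∞]: v=8
Root [α=-∞,β=+∞]: v=10
Leaves evaluated: 16 of 22.

16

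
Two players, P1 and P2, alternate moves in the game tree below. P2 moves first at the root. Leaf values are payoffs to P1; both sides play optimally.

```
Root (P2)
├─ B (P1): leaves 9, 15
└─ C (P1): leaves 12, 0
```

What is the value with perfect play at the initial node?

12

B (P1): max(9, 15) = 15
C (P1): max(12, 0) = 12
Root (P2): min(15, 12) = 12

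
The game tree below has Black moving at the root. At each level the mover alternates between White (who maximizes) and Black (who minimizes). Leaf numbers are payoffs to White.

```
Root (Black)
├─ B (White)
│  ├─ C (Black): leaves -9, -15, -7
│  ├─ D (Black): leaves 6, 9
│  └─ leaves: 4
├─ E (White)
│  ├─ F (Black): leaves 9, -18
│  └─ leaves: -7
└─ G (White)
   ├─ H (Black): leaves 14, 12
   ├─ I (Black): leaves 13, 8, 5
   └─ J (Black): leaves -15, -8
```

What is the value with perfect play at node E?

-7

F: min(9, -18) = -18
E: max(-18, -7) = -7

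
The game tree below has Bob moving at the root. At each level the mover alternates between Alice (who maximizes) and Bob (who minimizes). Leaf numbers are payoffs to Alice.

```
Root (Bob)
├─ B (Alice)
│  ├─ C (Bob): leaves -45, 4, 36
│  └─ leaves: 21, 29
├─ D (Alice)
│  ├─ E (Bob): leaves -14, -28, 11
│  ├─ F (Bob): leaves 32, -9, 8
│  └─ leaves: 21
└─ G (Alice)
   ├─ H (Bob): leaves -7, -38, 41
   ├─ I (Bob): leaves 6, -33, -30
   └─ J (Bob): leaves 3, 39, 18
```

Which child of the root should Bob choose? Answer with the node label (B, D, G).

C (Bob): min(-45, 4, 36) = -45
B (Alice): max(-45, 21, 29) = 29
E (Bob): min(-14, -28, 11) = -28
F (Bob): min(32, -9, 8) = -9
D (Alice): max(-28, -9, 21) = 21
H (Bob): min(-7, -38, 41) = -38
I (Bob): min(6, -33, -30) = -33
J (Bob): min(3, 39, 18) = 3
G (Alice): max(-38, -33, 3) = 3
Root (Bob): min(29, 21, 3) = 3
Bob picks the child with the lowest value: G (value 3).

G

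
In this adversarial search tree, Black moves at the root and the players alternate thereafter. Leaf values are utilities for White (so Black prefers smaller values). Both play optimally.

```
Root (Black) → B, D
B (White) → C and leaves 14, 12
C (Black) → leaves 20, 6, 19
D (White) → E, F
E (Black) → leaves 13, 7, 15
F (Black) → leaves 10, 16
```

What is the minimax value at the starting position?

C (Black): min(20, 6, 19) = 6
B (White): max(6, 14, 12) = 14
E (Black): min(13, 7, 15) = 7
F (Black): min(10, 16) = 10
D (White): max(7, 10) = 10
Root (Black): min(14, 10) = 10

10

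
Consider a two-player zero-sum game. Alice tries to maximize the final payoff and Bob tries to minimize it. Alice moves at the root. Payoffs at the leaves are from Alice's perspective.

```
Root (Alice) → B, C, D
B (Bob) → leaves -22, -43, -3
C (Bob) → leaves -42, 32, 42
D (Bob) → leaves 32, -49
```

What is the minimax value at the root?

B (Bob): min(-22, -43, -3) = -43
C (Bob): min(-42, 32, 42) = -42
D (Bob): min(32, -49) = -49
Root (Alice): max(-43, -42, -49) = -42

-42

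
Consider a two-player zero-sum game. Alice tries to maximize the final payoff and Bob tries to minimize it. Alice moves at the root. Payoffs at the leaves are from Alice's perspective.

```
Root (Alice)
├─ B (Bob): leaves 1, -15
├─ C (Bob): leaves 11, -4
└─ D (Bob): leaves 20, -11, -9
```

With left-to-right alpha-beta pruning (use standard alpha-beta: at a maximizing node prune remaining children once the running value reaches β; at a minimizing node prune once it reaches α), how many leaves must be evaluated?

B [α=-∞,β=+∞]: v=-15
C [α=-15,β=+∞]: v=-4
D [α=-4,β=+∞]: v=-11 after child 2 ≤ α → α-cutoff, skip 1
Root [α=-∞,β=+∞]: v=-4
Leaves evaluated: 6 of 7.

6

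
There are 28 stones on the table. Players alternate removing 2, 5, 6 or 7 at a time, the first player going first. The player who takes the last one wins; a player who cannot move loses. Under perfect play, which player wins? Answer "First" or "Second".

Second

Compute winning (W) and losing (L) positions by backward induction:
i:   0  1  2  3  4  5  6  7  8  9 10 11 12 13 14 15 16 17 18 19 20 21 22 23 24 25 26 27 28
     L  L  W  W  L  W  W  W  W  W  W  W  L  L  W  W  L  W  W  W  W  W  W  W  L  L  W  W  L
Position 28 is L, so the second player wins.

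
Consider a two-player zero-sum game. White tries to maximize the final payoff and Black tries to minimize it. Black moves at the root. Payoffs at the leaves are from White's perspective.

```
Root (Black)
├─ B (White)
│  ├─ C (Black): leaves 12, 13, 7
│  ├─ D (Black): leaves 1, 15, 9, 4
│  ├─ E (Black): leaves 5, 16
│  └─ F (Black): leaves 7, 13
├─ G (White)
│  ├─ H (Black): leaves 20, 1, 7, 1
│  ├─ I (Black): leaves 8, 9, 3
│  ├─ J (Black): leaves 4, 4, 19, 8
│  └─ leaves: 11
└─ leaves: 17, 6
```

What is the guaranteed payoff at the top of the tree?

6

C (Black): min(12, 13, 7) = 7
D (Black): min(1, 15, 9, 4) = 1
E (Black): min(5, 16) = 5
F (Black): min(7, 13) = 7
B (White): max(7, 1, 5, 7) = 7
H (Black): min(20, 1, 7, 1) = 1
I (Black): min(8, 9, 3) = 3
J (Black): min(4, 4, 19, 8) = 4
G (White): max(1, 3, 4, 11) = 11
Root (Black): min(7, 11, 17, 6) = 6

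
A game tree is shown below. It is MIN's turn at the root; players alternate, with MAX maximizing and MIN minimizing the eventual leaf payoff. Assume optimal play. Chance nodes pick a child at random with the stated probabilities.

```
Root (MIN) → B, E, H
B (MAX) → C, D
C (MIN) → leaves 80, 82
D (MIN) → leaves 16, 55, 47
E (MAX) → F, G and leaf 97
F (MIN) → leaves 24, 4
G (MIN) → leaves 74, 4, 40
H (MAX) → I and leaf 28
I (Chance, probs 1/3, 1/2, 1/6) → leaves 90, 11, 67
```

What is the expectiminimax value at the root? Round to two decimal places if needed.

46.67

C (MIN): min(80, 82) = 80
D (MIN): min(16, 55, 47) = 16
B (MAX): max(80, 16) = 80
F (MIN): min(24, 4) = 4
G (MIN): min(74, 4, 40) = 4
E (MAX): max(4, 4, 97) = 97
I (Chance): 1/3·90 + 1/2·11 + 1/6·67 = 46.67
H (MAX): max(46.67, 28) = 46.67
Root (MIN): min(80, 97, 46.67) = 46.67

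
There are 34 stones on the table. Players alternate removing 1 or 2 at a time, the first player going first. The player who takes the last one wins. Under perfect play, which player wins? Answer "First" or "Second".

i:   0  1  2  3  4  5  6  7  8  9 10 11 12 13 14 15 16 17 18 19 20 21 22 23 24 25 26 27 28 29 30 31 32 33 34
     L  W  W  L  W  W  L  W  W  L  W  W  L  W  W  L  W  W  L  W  W  L  W  W  L  W  W  L  W  W  L  W  W  L  W
Position 34 is W, so the first player wins.

First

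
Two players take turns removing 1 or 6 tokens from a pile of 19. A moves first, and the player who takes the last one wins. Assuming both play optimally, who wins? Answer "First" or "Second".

Compute winning (W) and losing (L) positions by backward induction:
i:   0  1  2  3  4  5  6  7  8  9 10 11 12 13 14 15 16 17 18 19
     L  W  L  W  L  W  W  L  W  L  W  L  W  W  L  W  L  W  L  W
Position 19 is W, so the first player wins.

First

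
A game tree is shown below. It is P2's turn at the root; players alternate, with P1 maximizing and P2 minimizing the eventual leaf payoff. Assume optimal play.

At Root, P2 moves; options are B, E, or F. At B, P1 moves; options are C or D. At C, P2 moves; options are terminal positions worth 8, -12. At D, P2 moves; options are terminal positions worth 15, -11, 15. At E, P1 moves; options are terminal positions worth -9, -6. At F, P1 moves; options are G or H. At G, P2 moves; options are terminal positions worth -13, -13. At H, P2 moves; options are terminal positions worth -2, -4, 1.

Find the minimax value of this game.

-11

C (P2): min(8, -12) = -12
D (P2): min(15, -11, 15) = -11
B (P1): max(-12, -11) = -11
E (P1): max(-9, -6) = -6
G (P2): min(-13, -13) = -13
H (P2): min(-2, -4, 1) = -4
F (P1): max(-13, -4) = -4
Root (P2): min(-11, -6, -4) = -11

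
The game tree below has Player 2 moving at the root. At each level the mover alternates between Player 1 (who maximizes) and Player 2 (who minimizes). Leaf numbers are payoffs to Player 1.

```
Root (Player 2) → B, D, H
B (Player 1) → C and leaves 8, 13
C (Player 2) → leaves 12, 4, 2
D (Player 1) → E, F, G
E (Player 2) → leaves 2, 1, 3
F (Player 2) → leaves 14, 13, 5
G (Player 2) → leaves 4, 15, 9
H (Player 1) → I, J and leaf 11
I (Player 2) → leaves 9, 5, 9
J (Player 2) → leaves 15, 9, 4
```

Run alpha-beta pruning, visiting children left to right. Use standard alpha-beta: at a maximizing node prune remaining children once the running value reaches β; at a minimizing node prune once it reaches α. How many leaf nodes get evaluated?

15

C [α=-∞,β=+∞]: v=2
B [α=-∞,β=+∞]: v=13
E [α=-∞,β=13]: v=1
F [α=1,β=13]: v=5
G [α=5,β=13]: v=4 after child 1 ≤ α → α-cutoff, skip 2
D [α=-∞,β=13]: v=5
I [α=-∞,β=5]: v=5
H [α=-∞,β=5]: v=5 after child 1 ≥ β → β-cutoff, skip 2
Root [α=-∞,β=+∞]: v=5
Leaves evaluated: 15 of 21.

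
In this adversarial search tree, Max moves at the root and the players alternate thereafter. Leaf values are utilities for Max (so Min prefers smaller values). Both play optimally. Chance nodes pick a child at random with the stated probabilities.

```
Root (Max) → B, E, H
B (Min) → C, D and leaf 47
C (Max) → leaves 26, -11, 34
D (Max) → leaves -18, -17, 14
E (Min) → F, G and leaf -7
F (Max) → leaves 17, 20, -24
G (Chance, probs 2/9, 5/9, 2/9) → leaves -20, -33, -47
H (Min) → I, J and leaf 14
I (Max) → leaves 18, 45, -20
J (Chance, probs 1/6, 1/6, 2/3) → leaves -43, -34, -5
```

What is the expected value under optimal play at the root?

14

C (Max): max(26, -11, 34) = 34
D (Max): max(-18, -17, 14) = 14
B (Min): min(34, 14, 47) = 14
F (Max): max(17, 20, -24) = 20
G (Chance): 2/9·-20 + 5/9·-33 + 2/9·-47 = -33.22
E (Min): min(20, -33.22, -7) = -33.22
I (Max): max(18, 45, -20) = 45
J (Chance): 1/6·-43 + 1/6·-34 + 2/3·-5 = -16.17
H (Min): min(45, -16.17, 14) = -16.17
Root (Max): max(14, -33.22, -16.17) = 14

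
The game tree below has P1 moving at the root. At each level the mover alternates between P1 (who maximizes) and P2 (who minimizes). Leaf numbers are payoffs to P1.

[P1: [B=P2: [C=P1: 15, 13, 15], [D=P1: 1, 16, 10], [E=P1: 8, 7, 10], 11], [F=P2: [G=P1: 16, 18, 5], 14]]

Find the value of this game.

14

C (P1): max(15, 13, 15) = 15
D (P1): max(1, 16, 10) = 16
E (P1): max(8, 7, 10) = 10
B (P2): min(15, 16, 10, 11) = 10
G (P1): max(16, 18, 5) = 18
F (P2): min(18, 14) = 14
Root (P1): max(10, 14) = 14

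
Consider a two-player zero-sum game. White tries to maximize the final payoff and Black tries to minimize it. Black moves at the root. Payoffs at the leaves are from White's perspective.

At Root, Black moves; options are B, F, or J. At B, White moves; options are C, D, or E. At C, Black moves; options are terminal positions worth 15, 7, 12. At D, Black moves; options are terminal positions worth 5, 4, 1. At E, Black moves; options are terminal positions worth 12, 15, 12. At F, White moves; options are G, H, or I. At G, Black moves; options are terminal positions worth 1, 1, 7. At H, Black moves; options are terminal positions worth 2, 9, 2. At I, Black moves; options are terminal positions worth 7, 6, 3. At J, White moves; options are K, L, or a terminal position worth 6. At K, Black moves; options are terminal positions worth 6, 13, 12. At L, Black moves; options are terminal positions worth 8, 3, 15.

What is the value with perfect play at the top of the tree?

3

C (Black): min(15, 7, 12) = 7
D (Black): min(5, 4, 1) = 1
E (Black): min(12, 15, 12) = 12
B (White): max(7, 1, 12) = 12
G (Black): min(1, 1, 7) = 1
H (Black): min(2, 9, 2) = 2
I (Black): min(7, 6, 3) = 3
F (White): max(1, 2, 3) = 3
K (Black): min(6, 13, 12) = 6
L (Black): min(8, 3, 15) = 3
J (White): max(6, 3, 6) = 6
Root (Black): min(12, 3, 6) = 3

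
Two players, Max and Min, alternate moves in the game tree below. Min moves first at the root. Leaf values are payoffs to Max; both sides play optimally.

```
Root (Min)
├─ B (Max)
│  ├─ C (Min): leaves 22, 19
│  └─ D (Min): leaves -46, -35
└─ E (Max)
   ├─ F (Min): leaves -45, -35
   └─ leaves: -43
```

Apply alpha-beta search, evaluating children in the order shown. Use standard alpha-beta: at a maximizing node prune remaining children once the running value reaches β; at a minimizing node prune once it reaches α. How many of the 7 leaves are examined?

6

C [α=-∞,β=+∞]: v=19
D [α=19,β=+∞]: v=-46 after child 1 ≤ α → α-cutoff, skip 1
B [α=-∞,β=+∞]: v=19
F [α=-∞,β=19]: v=-45
E [α=-∞,β=19]: v=-43
Root [α=-∞,β=+∞]: v=-43
Leaves evaluated: 6 of 7.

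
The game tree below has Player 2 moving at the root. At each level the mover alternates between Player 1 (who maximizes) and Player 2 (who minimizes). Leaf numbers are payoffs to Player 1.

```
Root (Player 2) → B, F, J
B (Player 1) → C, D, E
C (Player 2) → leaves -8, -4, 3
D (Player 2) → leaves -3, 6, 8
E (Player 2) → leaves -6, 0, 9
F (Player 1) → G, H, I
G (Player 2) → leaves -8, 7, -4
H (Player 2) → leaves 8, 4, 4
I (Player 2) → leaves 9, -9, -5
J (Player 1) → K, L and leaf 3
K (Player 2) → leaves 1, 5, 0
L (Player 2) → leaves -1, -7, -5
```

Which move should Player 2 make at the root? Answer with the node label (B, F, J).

B

C (Player 2): min(-8, -4, 3) = -8
D (Player 2): min(-3, 6, 8) = -3
E (Player 2): min(-6, 0, 9) = -6
B (Player 1): max(-8, -3, -6) = -3
G (Player 2): min(-8, 7, -4) = -8
H (Player 2): min(8, 4, 4) = 4
I (Player 2): min(9, -9, -5) = -9
F (Player 1): max(-8, 4, -9) = 4
K (Player 2): min(1, 5, 0) = 0
L (Player 2): min(-1, -7, -5) = -7
J (Player 1): max(0, -7, 3) = 3
Root (Player 2): min(-3, 4, 3) = -3
Player 2 picks the child with the lowest value: B (value -3).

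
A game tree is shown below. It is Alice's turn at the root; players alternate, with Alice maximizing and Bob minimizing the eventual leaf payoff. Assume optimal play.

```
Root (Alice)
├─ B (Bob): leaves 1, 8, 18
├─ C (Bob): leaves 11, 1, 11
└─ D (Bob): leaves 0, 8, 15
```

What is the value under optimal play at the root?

B (Bob): min(1, 8, 18) = 1
C (Bob): min(11, 1, 11) = 1
D (Bob): min(0, 8, 15) = 0
Root (Alice): max(1, 1, 0) = 1

1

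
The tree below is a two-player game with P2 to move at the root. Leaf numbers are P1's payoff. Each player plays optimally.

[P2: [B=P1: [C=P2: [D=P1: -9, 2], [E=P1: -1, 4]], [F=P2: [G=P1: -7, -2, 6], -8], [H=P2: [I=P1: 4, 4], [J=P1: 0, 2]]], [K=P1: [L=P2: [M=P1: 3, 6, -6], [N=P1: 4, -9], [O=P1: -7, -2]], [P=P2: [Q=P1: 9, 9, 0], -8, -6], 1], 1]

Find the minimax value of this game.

D (P1): max(-9, 2) = 2
E (P1): max(-1, 4) = 4
C (P2): min(2, 4) = 2
G (P1): max(-7, -2, 6) = 6
F (P2): min(6, -8) = -8
I (P1): max(4, 4) = 4
J (P1): max(0, 2) = 2
H (P2): min(4, 2) = 2
B (P1): max(2, -8, 2) = 2
M (P1): max(3, 6, -6) = 6
N (P1): max(4, -9) = 4
O (P1): max(-7, -2) = -2
L (P2): min(6, 4, -2) = -2
Q (P1): max(9, 9, 0) = 9
P (P2): min(9, -8, -6) = -8
K (P1): max(-2, -8, 1) = 1
Root (P2): min(2, 1, 1) = 1

1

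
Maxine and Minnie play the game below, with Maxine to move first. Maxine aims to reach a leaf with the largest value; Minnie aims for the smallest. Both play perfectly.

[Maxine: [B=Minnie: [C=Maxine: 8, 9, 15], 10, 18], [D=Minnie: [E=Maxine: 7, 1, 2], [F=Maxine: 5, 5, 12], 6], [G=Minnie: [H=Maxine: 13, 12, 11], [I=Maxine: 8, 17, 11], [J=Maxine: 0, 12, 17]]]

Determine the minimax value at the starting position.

C (Maxine): max(8, 9, 15) = 15
B (Minnie): min(15, 10, 18) = 10
E (Maxine): max(7, 1, 2) = 7
F (Maxine): max(5, 5, 12) = 12
D (Minnie): min(7, 12, 6) = 6
H (Maxine): max(13, 12, 11) = 13
I (Maxine): max(8, 17, 11) = 17
J (Maxine): max(0, 12, 17) = 17
G (Minnie): min(13, 17, 17) = 13
Root (Maxine): max(10, 6, 13) = 13

13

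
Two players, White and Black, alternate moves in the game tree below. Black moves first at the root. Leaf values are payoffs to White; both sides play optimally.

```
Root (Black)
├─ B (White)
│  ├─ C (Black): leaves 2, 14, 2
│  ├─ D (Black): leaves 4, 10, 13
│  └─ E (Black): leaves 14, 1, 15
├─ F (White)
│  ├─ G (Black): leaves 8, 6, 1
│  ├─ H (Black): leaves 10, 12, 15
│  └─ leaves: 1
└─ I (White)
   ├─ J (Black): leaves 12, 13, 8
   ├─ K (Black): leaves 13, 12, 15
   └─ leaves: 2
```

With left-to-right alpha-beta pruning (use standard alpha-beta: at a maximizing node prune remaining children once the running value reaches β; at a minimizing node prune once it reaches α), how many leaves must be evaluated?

C [α=-∞,β=+∞]: v=2
D [α=2,β=+∞]: v=4
E [α=4,β=+∞]: v=1 after child 2 ≤ α → α-cutoff, skip 1
B [α=-∞,β=+∞]: v=4
G [α=-∞,β=4]: v=1
H [α=1,β=4]: v=10
F [α=-∞,β=4]: v=10 after child 2 ≥ β → β-cutoff, skip 1
J [α=-∞,β=4]: v=8
I [α=-∞,β=4]: v=8 after child 1 ≥ β → β-cutoff, skip 2
Root [α=-∞,β=+∞]: v=4
Leaves evaluated: 17 of 23.

17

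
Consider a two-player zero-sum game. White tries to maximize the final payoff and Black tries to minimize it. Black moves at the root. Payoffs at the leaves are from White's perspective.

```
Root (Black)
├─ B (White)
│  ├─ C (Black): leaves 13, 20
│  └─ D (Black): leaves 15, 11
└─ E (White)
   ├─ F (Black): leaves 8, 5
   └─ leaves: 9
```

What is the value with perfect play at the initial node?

9

C (Black): min(13, 20) = 13
D (Black): min(15, 11) = 11
B (White): max(13, 11) = 13
F (Black): min(8, 5) = 5
E (White): max(5, 9) = 9
Root (Black): min(13, 9) = 9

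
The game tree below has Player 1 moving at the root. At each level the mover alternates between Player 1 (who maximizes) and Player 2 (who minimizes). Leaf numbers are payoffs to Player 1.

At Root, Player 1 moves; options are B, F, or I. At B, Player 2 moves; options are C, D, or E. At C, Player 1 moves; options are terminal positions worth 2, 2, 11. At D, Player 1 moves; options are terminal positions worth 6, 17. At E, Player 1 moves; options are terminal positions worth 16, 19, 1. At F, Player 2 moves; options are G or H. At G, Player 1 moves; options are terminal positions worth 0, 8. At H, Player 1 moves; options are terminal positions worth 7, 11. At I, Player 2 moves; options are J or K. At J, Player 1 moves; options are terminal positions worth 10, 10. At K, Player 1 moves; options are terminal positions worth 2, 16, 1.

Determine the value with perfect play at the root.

11

C (Player 1): max(2, 2, 11) = 11
D (Player 1): max(6, 17) = 17
E (Player 1): max(16, 19, 1) = 19
B (Player 2): min(11, 17, 19) = 11
G (Player 1): max(0, 8) = 8
H (Player 1): max(7, 11) = 11
F (Player 2): min(8, 11) = 8
J (Player 1): max(10, 10) = 10
K (Player 1): max(2, 16, 1) = 16
I (Player 2): min(10, 16) = 10
Root (Player 1): max(11, 8, 10) = 11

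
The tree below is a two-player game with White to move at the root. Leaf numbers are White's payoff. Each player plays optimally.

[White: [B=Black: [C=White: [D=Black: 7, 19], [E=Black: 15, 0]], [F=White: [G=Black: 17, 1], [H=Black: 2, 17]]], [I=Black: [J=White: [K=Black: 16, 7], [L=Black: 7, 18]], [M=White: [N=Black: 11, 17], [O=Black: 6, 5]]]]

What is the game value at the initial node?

7

D (Black): min(7, 19) = 7
E (Black): min(15, 0) = 0
C (White): max(7, 0) = 7
G (Black): min(17, 1) = 1
H (Black): min(2, 17) = 2
F (White): max(1, 2) = 2
B (Black): min(7, 2) = 2
K (Black): min(16, 7) = 7
L (Black): min(7, 18) = 7
J (White): max(7, 7) = 7
N (Black): min(11, 17) = 11
O (Black): min(6, 5) = 5
M (White): max(11, 5) = 11
I (Black): min(7, 11) = 7
Root (White): max(2, 7) = 7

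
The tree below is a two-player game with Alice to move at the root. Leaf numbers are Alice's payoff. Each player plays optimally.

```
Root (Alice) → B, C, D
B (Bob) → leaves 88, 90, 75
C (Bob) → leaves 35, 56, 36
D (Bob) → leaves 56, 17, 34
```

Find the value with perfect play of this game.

B (Bob): min(88, 90, 75) = 75
C (Bob): min(35, 56, 36) = 35
D (Bob): min(56, 17, 34) = 17
Root (Alice): max(75, 35, 17) = 75

75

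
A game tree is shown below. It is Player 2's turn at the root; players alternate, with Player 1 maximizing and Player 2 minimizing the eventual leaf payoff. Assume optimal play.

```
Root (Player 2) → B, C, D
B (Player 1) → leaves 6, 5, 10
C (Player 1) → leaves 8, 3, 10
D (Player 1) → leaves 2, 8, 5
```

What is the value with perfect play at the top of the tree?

8

B (Player 1): max(6, 5, 10) = 10
C (Player 1): max(8, 3, 10) = 10
D (Player 1): max(2, 8, 5) = 8
Root (Player 2): min(10, 10, 8) = 8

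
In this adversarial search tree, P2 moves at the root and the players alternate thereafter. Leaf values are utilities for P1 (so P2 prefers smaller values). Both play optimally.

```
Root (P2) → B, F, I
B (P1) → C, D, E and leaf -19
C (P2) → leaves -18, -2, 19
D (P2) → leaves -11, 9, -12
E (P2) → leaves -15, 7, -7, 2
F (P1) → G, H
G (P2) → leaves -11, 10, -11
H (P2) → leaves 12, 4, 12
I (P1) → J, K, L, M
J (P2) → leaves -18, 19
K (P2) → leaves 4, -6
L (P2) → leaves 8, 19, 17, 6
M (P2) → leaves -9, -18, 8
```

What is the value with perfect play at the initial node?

-12

C (P2): min(-18, -2, 19) = -18
D (P2): min(-11, 9, -12) = -12
E (P2): min(-15, 7, -7, 2) = -15
B (P1): max(-18, -12, -15, -19) = -12
G (P2): min(-11, 10, -11) = -11
H (P2): min(12, 4, 12) = 4
F (P1): max(-11, 4) = 4
J (P2): min(-18, 19) = -18
K (P2): min(4, -6) = -6
L (P2): min(8, 19, 17, 6) = 6
M (P2): min(-9, -18, 8) = -18
I (P1): max(-18, -6, 6, -18) = 6
Root (P2): min(-12, 4, 6) = -12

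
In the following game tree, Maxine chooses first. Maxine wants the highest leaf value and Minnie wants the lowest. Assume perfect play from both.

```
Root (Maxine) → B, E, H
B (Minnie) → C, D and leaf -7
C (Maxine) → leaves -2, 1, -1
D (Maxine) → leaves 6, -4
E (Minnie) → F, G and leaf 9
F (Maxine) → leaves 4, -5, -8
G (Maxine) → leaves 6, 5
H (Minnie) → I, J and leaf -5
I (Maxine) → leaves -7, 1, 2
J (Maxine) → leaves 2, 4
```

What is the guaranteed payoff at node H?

I: max(-7, 1, 2) = 2
J: max(2, 4) = 4
H: min(2, 4, -5) = -5

-5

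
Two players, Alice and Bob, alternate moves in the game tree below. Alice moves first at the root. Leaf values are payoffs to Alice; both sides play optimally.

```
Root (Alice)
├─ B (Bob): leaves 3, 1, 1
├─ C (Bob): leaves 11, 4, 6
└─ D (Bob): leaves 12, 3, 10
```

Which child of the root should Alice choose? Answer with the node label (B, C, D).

B (Bob): min(3, 1, 1) = 1
C (Bob): min(11, 4, 6) = 4
D (Bob): min(12, 3, 10) = 3
Root (Alice): max(1, 4, 3) = 4
Alice picks the child with the highest value: C (value 4).

C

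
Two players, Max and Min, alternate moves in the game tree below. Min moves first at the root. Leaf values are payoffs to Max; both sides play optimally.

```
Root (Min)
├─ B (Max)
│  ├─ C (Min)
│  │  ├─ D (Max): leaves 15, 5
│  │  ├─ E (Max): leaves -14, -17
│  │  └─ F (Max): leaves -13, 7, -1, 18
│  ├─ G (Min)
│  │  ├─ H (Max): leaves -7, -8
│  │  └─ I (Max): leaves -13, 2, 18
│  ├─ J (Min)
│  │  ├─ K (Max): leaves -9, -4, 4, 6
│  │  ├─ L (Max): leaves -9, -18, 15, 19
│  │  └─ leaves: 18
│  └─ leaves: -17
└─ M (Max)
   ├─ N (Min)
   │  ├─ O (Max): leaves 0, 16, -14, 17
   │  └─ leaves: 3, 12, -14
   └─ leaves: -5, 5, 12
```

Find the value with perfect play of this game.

6

D (Max): max(15, 5) = 15
E (Max): max(-14, -17) = -14
F (Max): max(-13, 7, -1, 18) = 18
C (Min): min(15, -14, 18) = -14
H (Max): max(-7, -8) = -7
I (Max): max(-13, 2, 18) = 18
G (Min): min(-7, 18) = -7
K (Max): max(-9, -4, 4, 6) = 6
L (Max): max(-9, -18, 15, 19) = 19
J (Min): min(6, 19, 18) = 6
B (Max): max(-14, -7, 6, -17) = 6
O (Max): max(0, 16, -14, 17) = 17
N (Min): min(17, 3, 12, -14) = -14
M (Max): max(-14, -5, 5, 12) = 12
Root (Min): min(6, 12) = 6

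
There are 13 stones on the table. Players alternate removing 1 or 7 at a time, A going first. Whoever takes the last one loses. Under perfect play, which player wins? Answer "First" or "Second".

i:   0  1  2  3  4  5  6  7  8  9 10 11 12 13
     W  L  W  L  W  L  W  L  W  L  W  L  W  L
Position 13 is L, so the second player wins.

Second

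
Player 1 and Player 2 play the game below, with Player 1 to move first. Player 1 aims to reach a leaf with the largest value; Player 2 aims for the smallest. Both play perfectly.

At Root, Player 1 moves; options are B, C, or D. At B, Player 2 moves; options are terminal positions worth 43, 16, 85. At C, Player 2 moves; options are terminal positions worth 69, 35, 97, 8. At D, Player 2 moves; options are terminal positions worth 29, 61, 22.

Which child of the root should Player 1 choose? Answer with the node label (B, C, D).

B (Player 2): min(43, 16, 85) = 16
C (Player 2): min(69, 35, 97, 8) = 8
D (Player 2): min(29, 61, 22) = 22
Root (Player 1): max(16, 8, 22) = 22
Player 1 picks the child with the highest value: D (value 22).

D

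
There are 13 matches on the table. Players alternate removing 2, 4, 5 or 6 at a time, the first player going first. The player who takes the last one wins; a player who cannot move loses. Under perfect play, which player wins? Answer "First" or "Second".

First

Compute winning (W) and losing (L) positions by backward induction:
i:   0  1  2  3  4  5  6  7  8  9 10 11 12 13
     L  L  W  W  W  W  W  W  L  L  W  W  W  W
Position 13 is W, so the first player wins.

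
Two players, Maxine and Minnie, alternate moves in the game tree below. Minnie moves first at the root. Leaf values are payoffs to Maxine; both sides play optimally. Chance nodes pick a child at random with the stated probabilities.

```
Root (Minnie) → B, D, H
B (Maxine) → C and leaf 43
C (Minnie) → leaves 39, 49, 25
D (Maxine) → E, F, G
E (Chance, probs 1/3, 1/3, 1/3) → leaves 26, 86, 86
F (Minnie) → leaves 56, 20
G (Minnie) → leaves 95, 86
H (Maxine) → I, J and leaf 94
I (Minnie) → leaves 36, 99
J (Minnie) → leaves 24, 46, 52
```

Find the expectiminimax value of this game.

43

C (Minnie): min(39, 49, 25) = 25
B (Maxine): max(25, 43) = 43
E (Chance): 1/3·26 + 1/3·86 + 1/3·86 = 66
F (Minnie): min(56, 20) = 20
G (Minnie): min(95, 86) = 86
D (Maxine): max(66, 20, 86) = 86
I (Minnie): min(36, 99) = 36
J (Minnie): min(24, 46, 52) = 24
H (Maxine): max(36, 24, 94) = 94
Root (Minnie): min(43, 86, 94) = 43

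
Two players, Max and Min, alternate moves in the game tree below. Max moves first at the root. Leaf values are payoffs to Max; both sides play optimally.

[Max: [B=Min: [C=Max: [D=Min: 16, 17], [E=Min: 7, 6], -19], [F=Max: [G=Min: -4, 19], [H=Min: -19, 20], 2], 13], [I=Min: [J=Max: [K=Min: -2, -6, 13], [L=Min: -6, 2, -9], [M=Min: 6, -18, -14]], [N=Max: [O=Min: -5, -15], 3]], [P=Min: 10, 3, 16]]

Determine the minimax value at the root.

3

D (Min): min(16, 17) = 16
E (Min): min(7, 6) = 6
C (Max): max(16, 6, -19) = 16
G (Min): min(-4, 19) = -4
H (Min): min(-19, 20) = -19
F (Max): max(-4, -19, 2) = 2
B (Min): min(16, 2, 13) = 2
K (Min): min(-2, -6, 13) = -6
L (Min): min(-6, 2, -9) = -9
M (Min): min(6, -18, -14) = -18
J (Max): max(-6, -9, -18) = -6
O (Min): min(-5, -15) = -15
N (Max): max(-15, 3) = 3
I (Min): min(-6, 3) = -6
P (Min): min(10, 3, 16) = 3
Root (Max): max(2, -6, 3) = 3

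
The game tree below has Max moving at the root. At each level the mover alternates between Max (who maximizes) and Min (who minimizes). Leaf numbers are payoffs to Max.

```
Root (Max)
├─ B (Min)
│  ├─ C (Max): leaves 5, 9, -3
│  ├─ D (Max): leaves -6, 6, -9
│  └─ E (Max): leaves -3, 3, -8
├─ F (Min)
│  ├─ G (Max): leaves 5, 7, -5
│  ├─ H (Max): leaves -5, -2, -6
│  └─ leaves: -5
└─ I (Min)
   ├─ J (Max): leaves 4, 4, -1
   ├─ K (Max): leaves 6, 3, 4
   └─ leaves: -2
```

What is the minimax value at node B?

3

C: max(5, 9, -3) = 9
D: max(-6, 6, -9) = 6
E: max(-3, 3, -8) = 3
B: min(9, 6, 3) = 3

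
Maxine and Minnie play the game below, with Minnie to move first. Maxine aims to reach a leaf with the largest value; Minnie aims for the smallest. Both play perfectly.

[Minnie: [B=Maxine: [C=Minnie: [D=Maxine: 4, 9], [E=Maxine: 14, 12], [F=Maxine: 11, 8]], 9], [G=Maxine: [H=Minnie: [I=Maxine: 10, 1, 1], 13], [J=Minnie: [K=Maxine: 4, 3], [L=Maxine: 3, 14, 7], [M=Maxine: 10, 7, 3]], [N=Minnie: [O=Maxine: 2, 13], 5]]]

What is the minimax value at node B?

9

D: max(4, 9) = 9
E: max(14, 12) = 14
F: max(11, 8) = 11
C: min(9, 14, 11) = 9
B: max(9, 9) = 9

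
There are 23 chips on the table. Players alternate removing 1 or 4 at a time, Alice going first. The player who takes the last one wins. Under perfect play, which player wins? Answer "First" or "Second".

First

Positions where the player to move wins (W) vs loses (L):
i:   0  1  2  3  4  5  6  7  8  9 10 11 12 13 14 15 16 17 18 19 20 21 22 23
     L  W  L  W  W  L  W  L  W  W  L  W  L  W  W  L  W  L  W  W  L  W  L  W
Position 23 is W, so the first player wins.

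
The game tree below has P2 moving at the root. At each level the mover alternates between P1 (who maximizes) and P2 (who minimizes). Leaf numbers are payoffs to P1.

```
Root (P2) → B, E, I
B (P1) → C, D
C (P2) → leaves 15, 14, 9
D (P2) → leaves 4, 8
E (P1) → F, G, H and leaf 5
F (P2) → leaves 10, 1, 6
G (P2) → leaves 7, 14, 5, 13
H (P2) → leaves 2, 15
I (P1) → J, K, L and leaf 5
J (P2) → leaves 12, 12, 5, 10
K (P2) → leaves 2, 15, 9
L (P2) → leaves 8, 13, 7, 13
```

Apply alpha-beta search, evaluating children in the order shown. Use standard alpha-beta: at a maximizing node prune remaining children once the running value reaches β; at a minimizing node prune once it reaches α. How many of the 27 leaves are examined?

17

C [α=-∞,β=+∞]: v=9
D [α=9,β=+∞]: v=4 after child 1 ≤ α → α-cutoff, skip 1
B [α=-∞,β=+∞]: v=9
F [α=-∞,β=9]: v=1
G [α=1,β=9]: v=5
H [α=5,β=9]: v=2 after child 1 ≤ α → α-cutoff, skip 1
E [α=-∞,β=9]: v=5
J [α=-∞,β=5]: v=5
I [α=-∞,β=5]: v=5 after child 1 ≥ β → β-cutoff, skip 3
Root [α=-∞,β=+∞]: v=5
Leaves evaluated: 17 of 27.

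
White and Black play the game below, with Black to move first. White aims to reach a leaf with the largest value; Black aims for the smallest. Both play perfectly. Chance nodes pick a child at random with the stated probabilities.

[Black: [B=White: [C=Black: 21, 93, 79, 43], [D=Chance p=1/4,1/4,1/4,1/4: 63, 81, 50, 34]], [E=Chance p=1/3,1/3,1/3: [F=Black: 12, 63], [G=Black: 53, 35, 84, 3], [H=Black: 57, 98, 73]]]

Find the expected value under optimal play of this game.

24

C (Black): min(21, 93, 79, 43) = 21
D (Chance): 1/4·63 + 1/4·81 + 1/4·50 + 1/4·34 = 57
B (White): max(21, 57) = 57
F (Black): min(12, 63) = 12
G (Black): min(53, 35, 84, 3) = 3
H (Black): min(57, 98, 73) = 57
E (Chance): 1/3·12 + 1/3·3 + 1/3·57 = 24
Root (Black): min(57, 24) = 24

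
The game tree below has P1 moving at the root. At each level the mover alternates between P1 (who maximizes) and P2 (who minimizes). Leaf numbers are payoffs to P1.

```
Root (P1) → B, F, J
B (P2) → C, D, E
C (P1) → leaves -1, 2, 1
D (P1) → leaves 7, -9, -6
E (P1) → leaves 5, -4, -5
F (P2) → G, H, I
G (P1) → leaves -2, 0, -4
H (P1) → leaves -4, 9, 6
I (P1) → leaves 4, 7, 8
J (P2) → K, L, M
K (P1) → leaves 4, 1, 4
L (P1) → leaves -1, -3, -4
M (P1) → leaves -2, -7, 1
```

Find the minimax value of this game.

2

C (P1): max(-1, 2, 1) = 2
D (P1): max(7, -9, -6) = 7
E (P1): max(5, -4, -5) = 5
B (P2): min(2, 7, 5) = 2
G (P1): max(-2, 0, -4) = 0
H (P1): max(-4, 9, 6) = 9
I (P1): max(4, 7, 8) = 8
F (P2): min(0, 9, 8) = 0
K (P1): max(4, 1, 4) = 4
L (P1): max(-1, -3, -4) = -1
M (P1): max(-2, -7, 1) = 1
J (P2): min(4, -1, 1) = -1
Root (P1): max(2, 0, -1) = 2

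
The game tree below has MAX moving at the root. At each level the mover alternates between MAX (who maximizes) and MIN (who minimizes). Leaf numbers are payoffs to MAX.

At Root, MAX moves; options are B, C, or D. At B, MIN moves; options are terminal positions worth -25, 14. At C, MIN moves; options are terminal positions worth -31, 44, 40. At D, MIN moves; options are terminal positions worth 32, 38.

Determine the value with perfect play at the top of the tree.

32

B (MIN): min(-25, 14) = -25
C (MIN): min(-31, 44, 40) = -31
D (MIN): min(32, 38) = 32
Root (MAX): max(-25, -31, 32) = 32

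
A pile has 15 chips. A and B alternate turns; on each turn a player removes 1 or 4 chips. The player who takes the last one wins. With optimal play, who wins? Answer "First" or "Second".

Positions where the player to move wins (W) vs loses (L):
i:   0  1  2  3  4  5  6  7  8  9 10 11 12 13 14 15
     L  W  L  W  W  L  W  L  W  W  L  W  L  W  W  L
Position 15 is L, so the second player wins.

Second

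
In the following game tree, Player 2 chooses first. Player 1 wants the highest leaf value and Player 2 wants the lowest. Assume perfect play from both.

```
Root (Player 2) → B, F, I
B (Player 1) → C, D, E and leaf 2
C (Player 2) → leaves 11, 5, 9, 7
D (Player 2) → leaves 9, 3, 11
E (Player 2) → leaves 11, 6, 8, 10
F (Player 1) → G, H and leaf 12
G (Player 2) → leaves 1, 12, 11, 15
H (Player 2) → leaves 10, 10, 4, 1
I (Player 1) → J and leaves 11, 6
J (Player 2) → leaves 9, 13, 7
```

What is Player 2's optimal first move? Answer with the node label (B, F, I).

B

C (Player 2): min(11, 5, 9, 7) = 5
D (Player 2): min(9, 3, 11) = 3
E (Player 2): min(11, 6, 8, 10) = 6
B (Player 1): max(5, 3, 6, 2) = 6
G (Player 2): min(1, 12, 11, 15) = 1
H (Player 2): min(10, 10, 4, 1) = 1
F (Player 1): max(1, 1, 12) = 12
J (Player 2): min(9, 13, 7) = 7
I (Player 1): max(7, 11, 6) = 11
Root (Player 2): min(6, 12, 11) = 6
Player 2 picks the child with the lowest value: B (value 6).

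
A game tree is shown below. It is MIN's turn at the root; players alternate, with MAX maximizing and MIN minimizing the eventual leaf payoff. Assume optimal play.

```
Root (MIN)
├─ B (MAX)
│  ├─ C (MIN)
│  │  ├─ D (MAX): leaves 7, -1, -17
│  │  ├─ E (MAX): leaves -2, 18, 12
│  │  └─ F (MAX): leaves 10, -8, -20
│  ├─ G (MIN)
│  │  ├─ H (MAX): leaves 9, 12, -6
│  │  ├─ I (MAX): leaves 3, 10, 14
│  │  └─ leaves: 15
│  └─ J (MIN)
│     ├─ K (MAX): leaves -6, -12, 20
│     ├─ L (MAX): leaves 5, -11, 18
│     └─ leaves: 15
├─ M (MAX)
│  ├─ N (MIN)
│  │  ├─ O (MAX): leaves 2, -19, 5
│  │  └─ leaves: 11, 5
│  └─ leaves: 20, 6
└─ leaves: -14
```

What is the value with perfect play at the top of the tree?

-14

D (MAX): max(7, -1, -17) = 7
E (MAX): max(-2, 18, 12) = 18
F (MAX): max(10, -8, -20) = 10
C (MIN): min(7, 18, 10) = 7
H (MAX): max(9, 12, -6) = 12
I (MAX): max(3, 10, 14) = 14
G (MIN): min(12, 14, 15) = 12
K (MAX): max(-6, -12, 20) = 20
L (MAX): max(5, -11, 18) = 18
J (MIN): min(20, 18, 15) = 15
B (MAX): max(7, 12, 15) = 15
O (MAX): max(2, -19, 5) = 5
N (MIN): min(5, 11, 5) = 5
M (MAX): max(5, 20, 6) = 20
Root (MIN): min(15, 20, -14) = -14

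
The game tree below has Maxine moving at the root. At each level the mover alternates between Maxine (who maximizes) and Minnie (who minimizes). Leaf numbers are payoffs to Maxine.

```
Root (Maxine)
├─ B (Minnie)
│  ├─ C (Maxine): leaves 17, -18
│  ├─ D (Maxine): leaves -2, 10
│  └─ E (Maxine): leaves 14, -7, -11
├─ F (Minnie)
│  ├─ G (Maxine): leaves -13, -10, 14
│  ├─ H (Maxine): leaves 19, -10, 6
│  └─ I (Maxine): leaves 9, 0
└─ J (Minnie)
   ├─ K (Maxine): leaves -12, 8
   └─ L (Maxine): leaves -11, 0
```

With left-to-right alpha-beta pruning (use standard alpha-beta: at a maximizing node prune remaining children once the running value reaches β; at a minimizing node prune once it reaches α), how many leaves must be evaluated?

13

C [α=-∞,β=+∞]: v=17
D [α=-∞,β=17]: v=10
E [α=-∞,β=10]: v=14 after child 1 ≥ β → β-cutoff, skip 2
B [α=-∞,β=+∞]: v=10
G [α=10,β=+∞]: v=14
H [α=10,β=14]: v=19 after child 1 ≥ β → β-cutoff, skip 2
I [α=10,β=14]: v=9
F [α=10,β=+∞]: v=9
K [α=10,β=+∞]: v=8
J [α=10,β=+∞]: v=8 after child 1 ≤ α → α-cutoff, skip 1
Root [α=-∞,β=+∞]: v=10
Leaves evaluated: 13 of 19.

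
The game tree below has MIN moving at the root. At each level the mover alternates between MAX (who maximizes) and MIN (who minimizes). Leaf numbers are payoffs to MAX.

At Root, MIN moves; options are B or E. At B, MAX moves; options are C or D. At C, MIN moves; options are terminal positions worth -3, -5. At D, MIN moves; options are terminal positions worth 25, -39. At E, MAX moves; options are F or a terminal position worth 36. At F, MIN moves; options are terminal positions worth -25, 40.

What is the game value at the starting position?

-5

C (MIN): min(-3, -5) = -5
D (MIN): min(25, -39) = -39
B (MAX): max(-5, -39) = -5
F (MIN): min(-25, 40) = -25
E (MAX): max(-25, 36) = 36
Root (MIN): min(-5, 36) = -5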